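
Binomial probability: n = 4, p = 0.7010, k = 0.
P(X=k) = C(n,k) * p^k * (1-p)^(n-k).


C(4,0) = 1
p^0 = 1.000000
(1-p)^4 = 0.007993
P = 1 * 1.000000 * 0.007993 = 0.0080

P(X=0) = 0.0080


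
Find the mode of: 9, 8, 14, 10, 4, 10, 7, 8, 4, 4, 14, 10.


Frequencies: 4:3, 7:1, 8:2, 9:1, 10:3, 14:2
Max frequency = 3
Mode = 4, 10

Mode = 4, 10


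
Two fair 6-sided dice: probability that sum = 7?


Total outcomes = 6×6 = 36
Favorable (sum = 7): 6
P = 6/36 = 0.1667

P = 0.1667


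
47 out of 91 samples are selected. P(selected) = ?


P = 47/91 = 0.5165

P = 0.5165


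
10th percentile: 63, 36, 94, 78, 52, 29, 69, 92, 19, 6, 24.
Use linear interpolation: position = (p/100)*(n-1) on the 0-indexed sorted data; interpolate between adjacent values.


Sorted: 6, 19, 24, 29, 36, 52, 63, 69, 78, 92, 94
n = 11
Index = 10/100 * 10 = 1.0000
Lower = data[1] = 19, Upper = data[2] = 24
P10 = 19 + 0*(5) = 19.0000

P10 = 19.0000


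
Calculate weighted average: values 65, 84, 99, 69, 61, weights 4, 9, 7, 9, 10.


Numerator = 65*4 + 84*9 + 99*7 + 69*9 + 61*10 = 2940
Denominator = 4 + 9 + 7 + 9 + 10 = 39
WM = 2940/39 = 75.3846

WM = 75.3846


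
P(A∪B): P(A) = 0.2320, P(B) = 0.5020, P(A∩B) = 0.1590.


P(A∪B) = 0.2320 + 0.5020 - 0.1590
= 0.7340 - 0.1590
= 0.5750

P(A∪B) = 0.5750


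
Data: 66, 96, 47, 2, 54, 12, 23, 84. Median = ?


Sorted: 2, 12, 23, 47, 54, 66, 84, 96
n = 8 (even)
Middle values: 47 and 54
Median = (47+54)/2 = 50.5000

Median = 50.5000


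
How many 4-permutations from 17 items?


P(17,4) = 17!/13!
= 355687428096000/6227020800
= 57120

P(17,4) = 57120


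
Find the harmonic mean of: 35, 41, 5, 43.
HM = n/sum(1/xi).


Sum of reciprocals = 1/35 + 1/41 + 1/5 + 1/43 = 0.276217
HM = 4/0.276217 = 14.4813

HM = 14.4813


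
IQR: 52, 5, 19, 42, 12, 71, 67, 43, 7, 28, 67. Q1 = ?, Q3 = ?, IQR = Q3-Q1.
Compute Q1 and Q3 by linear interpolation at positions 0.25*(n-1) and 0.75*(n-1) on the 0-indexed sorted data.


Sorted: 5, 7, 12, 19, 28, 42, 43, 52, 67, 67, 71
Q1 (25th %ile) = 15.5000
Q3 (75th %ile) = 59.5000
IQR = 59.5000 - 15.5000 = 44.0000

IQR = 44.0000


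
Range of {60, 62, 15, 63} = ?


Max = 63, Min = 15
Range = 63 - 15 = 48

Range = 48


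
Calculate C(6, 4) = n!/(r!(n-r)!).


C(6,4) = 6!/(4! × 2!)
= 720/(24 × 2)
= 15

C(6,4) = 15


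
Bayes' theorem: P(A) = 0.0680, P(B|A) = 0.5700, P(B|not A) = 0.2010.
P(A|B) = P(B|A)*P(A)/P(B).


P(B) = P(B|A)*P(A) + P(B|A')*P(A')
= 0.5700*0.0680 + 0.2010*0.9320
= 0.038760 + 0.187332 = 0.226092
P(A|B) = 0.038760/0.226092 = 0.1714

P(A|B) = 0.1714


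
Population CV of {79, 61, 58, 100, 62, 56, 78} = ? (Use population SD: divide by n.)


Mean = 70.5714
SD = 14.7731
CV = (14.7731/70.5714)*100 = 20.9336%

CV = 20.9336%


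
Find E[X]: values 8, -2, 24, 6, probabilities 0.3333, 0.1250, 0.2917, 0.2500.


E[X] = 8*0.3333 - 2*0.1250 + 24*0.2917 + 6*0.2500
= 2.6664 - 0.2500 + 7.0008 + 1.5000
= 10.9172

E[X] = 10.9172


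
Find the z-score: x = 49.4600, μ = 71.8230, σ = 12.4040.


z = (49.4600 - 71.8230)/12.4040
= -22.3630/12.4040
= -1.8029

z = -1.8029


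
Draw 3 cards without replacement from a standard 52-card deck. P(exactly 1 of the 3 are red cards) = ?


Hypergeometric: P(X=1) = C(26,1)·C(26,2) / C(52,3)
= 26 × 325 / 22100
= 8450/22100 = 0.3824

P = 0.3824


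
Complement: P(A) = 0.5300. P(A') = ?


P(not A) = 1 - 0.5300 = 0.4700

P(not A) = 0.4700


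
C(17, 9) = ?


C(17,9) = 17!/(9! × 8!)
= 355687428096000/(362880 × 40320)
= 24310

C(17,9) = 24310


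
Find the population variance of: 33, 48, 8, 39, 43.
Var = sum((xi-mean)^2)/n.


Mean = 34.2000
Squared deviations: 1.4400, 190.4400, 686.4400, 23.0400, 77.4400
Sum = 978.8000
Variance = 978.8000/5 = 195.7600

Variance = 195.7600


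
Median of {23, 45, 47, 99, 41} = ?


Sorted: 23, 41, 45, 47, 99
n = 5 (odd)
Middle value = 45

Median = 45


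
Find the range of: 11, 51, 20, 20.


Max = 51, Min = 11
Range = 51 - 11 = 40

Range = 40


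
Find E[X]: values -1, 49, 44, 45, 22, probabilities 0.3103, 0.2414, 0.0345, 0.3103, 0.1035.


E[X] = -1*0.3103 + 49*0.2414 + 44*0.0345 + 45*0.3103 + 22*0.1035
= -0.3103 + 11.8286 + 1.5180 + 13.9635 + 2.2770
= 29.2768

E[X] = 29.2768


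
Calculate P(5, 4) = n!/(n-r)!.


P(5,4) = 5!/1!
= 120/1
= 120

P(5,4) = 120


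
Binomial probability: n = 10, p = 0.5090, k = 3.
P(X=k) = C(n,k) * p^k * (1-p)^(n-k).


C(10,3) = 120
p^3 = 0.131872
(1-p)^7 = 0.006880
P = 120 * 0.131872 * 0.006880 = 0.1089

P(X=3) = 0.1089


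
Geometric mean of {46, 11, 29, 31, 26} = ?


Product = 46 × 11 × 29 × 31 × 26 = 11827244
GM = 11827244^(1/5) = 25.9763

GM = 25.9763


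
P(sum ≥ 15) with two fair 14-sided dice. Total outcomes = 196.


Total outcomes = 14×14 = 196
Favorable (sum ≥ 15): 105
P = 105/196 = 0.5357

P = 0.5357


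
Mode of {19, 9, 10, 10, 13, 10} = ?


Frequencies: 9:1, 10:3, 13:1, 19:1
Max frequency = 3
Mode = 10

Mode = 10


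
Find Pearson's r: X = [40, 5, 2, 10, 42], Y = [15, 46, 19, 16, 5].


Mean X = 19.8000, Mean Y = 20.2000
SD X = 17.508855, SD Y = 13.731715
Cov = -152.360000
r = -152.360000/(17.508855*13.731715) = -0.6337

r = -0.6337


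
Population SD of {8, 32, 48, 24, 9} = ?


Mean = 24.2000
Variance = 224.1600
SD = sqrt(224.1600) = 14.9720

SD = 14.9720


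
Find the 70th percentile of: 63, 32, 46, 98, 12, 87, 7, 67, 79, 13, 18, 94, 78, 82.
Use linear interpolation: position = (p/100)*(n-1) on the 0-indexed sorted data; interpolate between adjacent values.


Sorted: 7, 12, 13, 18, 32, 46, 63, 67, 78, 79, 82, 87, 94, 98
n = 14
Index = 70/100 * 13 = 9.1000
Lower = data[9] = 79, Upper = data[10] = 82
P70 = 79 + 0.1000*(3) = 79.3000

P70 = 79.3000


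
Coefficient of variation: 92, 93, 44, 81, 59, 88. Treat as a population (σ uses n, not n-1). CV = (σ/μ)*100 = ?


Mean = 76.1667
SD = 18.3795
CV = (18.3795/76.1667)*100 = 24.1306%

CV = 24.1306%


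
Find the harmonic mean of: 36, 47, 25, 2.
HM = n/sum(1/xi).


Sum of reciprocals = 1/36 + 1/47 + 1/25 + 1/2 = 0.589054
HM = 4/0.589054 = 6.7905

HM = 6.7905


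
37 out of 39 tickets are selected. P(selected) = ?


P = 37/39 = 0.9487

P = 0.9487


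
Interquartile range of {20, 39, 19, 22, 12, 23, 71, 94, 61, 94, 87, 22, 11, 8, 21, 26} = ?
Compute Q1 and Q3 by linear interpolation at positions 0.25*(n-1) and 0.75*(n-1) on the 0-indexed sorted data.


Sorted: 8, 11, 12, 19, 20, 21, 22, 22, 23, 26, 39, 61, 71, 87, 94, 94
Q1 (25th %ile) = 19.7500
Q3 (75th %ile) = 63.5000
IQR = 63.5000 - 19.7500 = 43.7500

IQR = 43.7500


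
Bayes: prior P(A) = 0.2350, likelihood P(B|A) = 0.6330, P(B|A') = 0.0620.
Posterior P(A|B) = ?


P(B) = P(B|A)*P(A) + P(B|A')*P(A')
= 0.6330*0.2350 + 0.0620*0.7650
= 0.148755 + 0.047430 = 0.196185
P(A|B) = 0.148755/0.196185 = 0.7582

P(A|B) = 0.7582


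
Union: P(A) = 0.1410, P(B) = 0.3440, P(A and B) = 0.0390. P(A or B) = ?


P(A∪B) = 0.1410 + 0.3440 - 0.0390
= 0.4850 - 0.0390
= 0.4460

P(A∪B) = 0.4460


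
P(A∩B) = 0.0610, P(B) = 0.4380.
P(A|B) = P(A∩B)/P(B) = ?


P(A|B) = 0.0610/0.4380 = 0.1393

P(A|B) = 0.1393


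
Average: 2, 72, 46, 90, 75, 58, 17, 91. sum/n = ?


Sum = 2 + 72 + 46 + 90 + 75 + 58 + 17 + 91 = 451
n = 8
Mean = 451/8 = 56.3750

Mean = 56.3750


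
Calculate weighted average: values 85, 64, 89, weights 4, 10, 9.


Numerator = 85*4 + 64*10 + 89*9 = 1781
Denominator = 4 + 10 + 9 = 23
WM = 1781/23 = 77.4348

WM = 77.4348


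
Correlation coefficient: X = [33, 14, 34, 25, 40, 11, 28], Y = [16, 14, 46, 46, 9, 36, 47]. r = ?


Mean X = 26.4286, Mean Y = 30.5714
SD X = 9.868523, SD Y = 15.710389
Cov = -20.816327
r = -20.816327/(9.868523*15.710389) = -0.1343

r = -0.1343


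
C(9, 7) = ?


C(9,7) = 9!/(7! × 2!)
= 362880/(5040 × 2)
= 36

C(9,7) = 36


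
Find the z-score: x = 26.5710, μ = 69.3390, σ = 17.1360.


z = (26.5710 - 69.3390)/17.1360
= -42.7680/17.1360
= -2.4958

z = -2.4958


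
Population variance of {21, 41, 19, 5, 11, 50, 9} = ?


Mean = 22.2857
Squared deviations: 1.6531, 350.2245, 10.7959, 298.7959, 127.3673, 768.0816, 176.5102
Sum = 1733.4286
Variance = 1733.4286/7 = 247.6327

Variance = 247.6327


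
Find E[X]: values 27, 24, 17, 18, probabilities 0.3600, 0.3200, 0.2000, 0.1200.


E[X] = 27*0.3600 + 24*0.3200 + 17*0.2000 + 18*0.1200
= 9.7200 + 7.6800 + 3.4000 + 2.1600
= 22.9600

E[X] = 22.9600


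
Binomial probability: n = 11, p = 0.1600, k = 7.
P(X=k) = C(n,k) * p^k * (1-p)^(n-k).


C(11,7) = 330
p^7 = 2.684355e-06
(1-p)^4 = 0.497871
P = 330 * 2.684355e-06 * 0.497871 = 0.0004

P(X=7) = 0.0004


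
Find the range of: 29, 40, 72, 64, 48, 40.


Max = 72, Min = 29
Range = 72 - 29 = 43

Range = 43


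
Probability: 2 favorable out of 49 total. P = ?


P = 2/49 = 0.0408

P = 0.0408


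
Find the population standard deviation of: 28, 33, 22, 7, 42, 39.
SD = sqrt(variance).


Mean = 28.5000
Variance = 136.2500
SD = sqrt(136.2500) = 11.6726

SD = 11.6726


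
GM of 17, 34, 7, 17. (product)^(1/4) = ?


Product = 17 × 34 × 7 × 17 = 68782
GM = 68782^(1/4) = 16.1945

GM = 16.1945


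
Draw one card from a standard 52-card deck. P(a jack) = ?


4 jacks in 52 cards
P = 4/52 = 0.0769

P = 0.0769


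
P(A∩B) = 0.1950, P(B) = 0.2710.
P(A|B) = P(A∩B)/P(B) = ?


P(A|B) = 0.1950/0.2710 = 0.7196

P(A|B) = 0.7196


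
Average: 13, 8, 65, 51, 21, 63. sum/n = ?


Sum = 13 + 8 + 65 + 51 + 21 + 63 = 221
n = 6
Mean = 221/6 = 36.8333

Mean = 36.8333


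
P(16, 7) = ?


P(16,7) = 16!/9!
= 20922789888000/362880
= 57657600

P(16,7) = 57657600


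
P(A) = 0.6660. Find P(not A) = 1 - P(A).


P(not A) = 1 - 0.6660 = 0.3340

P(not A) = 0.3340


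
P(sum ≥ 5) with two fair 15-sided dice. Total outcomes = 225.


Total outcomes = 15×15 = 225
Favorable (sum ≥ 5): 219
P = 219/225 = 0.9733

P = 0.9733


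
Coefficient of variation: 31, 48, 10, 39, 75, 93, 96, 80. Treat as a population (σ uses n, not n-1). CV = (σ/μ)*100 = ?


Mean = 59.0000
SD = 29.4279
CV = (29.4279/59.0000)*100 = 49.8778%

CV = 49.8778%


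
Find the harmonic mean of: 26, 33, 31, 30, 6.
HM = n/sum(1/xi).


Sum of reciprocals = 1/26 + 1/33 + 1/31 + 1/30 + 1/6 = 0.301023
HM = 5/0.301023 = 16.6100

HM = 16.6100


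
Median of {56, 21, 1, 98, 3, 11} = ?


Sorted: 1, 3, 11, 21, 56, 98
n = 6 (even)
Middle values: 11 and 21
Median = (11+21)/2 = 16.0000

Median = 16.0000


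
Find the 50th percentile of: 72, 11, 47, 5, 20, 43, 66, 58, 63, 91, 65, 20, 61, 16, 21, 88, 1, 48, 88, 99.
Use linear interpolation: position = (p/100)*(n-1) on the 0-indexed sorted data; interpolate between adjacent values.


Sorted: 1, 5, 11, 16, 20, 20, 21, 43, 47, 48, 58, 61, 63, 65, 66, 72, 88, 88, 91, 99
n = 20
Index = 50/100 * 19 = 9.5000
Lower = data[9] = 48, Upper = data[10] = 58
P50 = 48 + 0.5000*(10) = 53.0000

P50 = 53.0000


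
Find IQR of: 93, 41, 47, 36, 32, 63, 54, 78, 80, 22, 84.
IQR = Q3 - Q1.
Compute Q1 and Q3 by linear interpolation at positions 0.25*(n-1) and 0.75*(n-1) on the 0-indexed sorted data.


Sorted: 22, 32, 36, 41, 47, 54, 63, 78, 80, 84, 93
Q1 (25th %ile) = 38.5000
Q3 (75th %ile) = 79.0000
IQR = 79.0000 - 38.5000 = 40.5000

IQR = 40.5000


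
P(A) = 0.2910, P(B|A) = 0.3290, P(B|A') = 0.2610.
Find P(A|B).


P(B) = P(B|A)*P(A) + P(B|A')*P(A')
= 0.3290*0.2910 + 0.2610*0.7090
= 0.095739 + 0.185049 = 0.280788
P(A|B) = 0.095739/0.280788 = 0.3410

P(A|B) = 0.3410


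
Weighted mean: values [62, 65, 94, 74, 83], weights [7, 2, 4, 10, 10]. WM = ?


Numerator = 62*7 + 65*2 + 94*4 + 74*10 + 83*10 = 2510
Denominator = 7 + 2 + 4 + 10 + 10 = 33
WM = 2510/33 = 76.0606

WM = 76.0606


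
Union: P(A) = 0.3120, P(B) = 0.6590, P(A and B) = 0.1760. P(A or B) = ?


P(A∪B) = 0.3120 + 0.6590 - 0.1760
= 0.9710 - 0.1760
= 0.7950

P(A∪B) = 0.7950


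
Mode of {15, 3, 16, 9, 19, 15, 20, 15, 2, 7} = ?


Frequencies: 2:1, 3:1, 7:1, 9:1, 15:3, 16:1, 19:1, 20:1
Max frequency = 3
Mode = 15

Mode = 15


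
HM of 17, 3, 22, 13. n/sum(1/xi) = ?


Sum of reciprocals = 1/17 + 1/3 + 1/22 + 1/13 = 0.514534
HM = 4/0.514534 = 7.7740

HM = 7.7740


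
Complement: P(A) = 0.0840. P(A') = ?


P(not A) = 1 - 0.0840 = 0.9160

P(not A) = 0.9160


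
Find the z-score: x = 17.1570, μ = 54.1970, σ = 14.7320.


z = (17.1570 - 54.1970)/14.7320
= -37.0400/14.7320
= -2.5143

z = -2.5143


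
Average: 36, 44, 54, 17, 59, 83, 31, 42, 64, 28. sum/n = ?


Sum = 36 + 44 + 54 + 17 + 59 + 83 + 31 + 42 + 64 + 28 = 458
n = 10
Mean = 458/10 = 45.8000

Mean = 45.8000


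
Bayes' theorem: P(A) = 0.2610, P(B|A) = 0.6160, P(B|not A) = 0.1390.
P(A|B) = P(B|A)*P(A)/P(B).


P(B) = P(B|A)*P(A) + P(B|A')*P(A')
= 0.6160*0.2610 + 0.1390*0.7390
= 0.160776 + 0.102721 = 0.263497
P(A|B) = 0.160776/0.263497 = 0.6102

P(A|B) = 0.6102


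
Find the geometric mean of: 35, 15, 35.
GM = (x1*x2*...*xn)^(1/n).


Product = 35 × 15 × 35 = 18375
GM = 18375^(1/3) = 26.3882

GM = 26.3882


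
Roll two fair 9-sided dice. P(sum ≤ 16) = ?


Total outcomes = 9×9 = 81
Favorable (sum ≤ 16): 78
P = 78/81 = 0.9630

P = 0.9630


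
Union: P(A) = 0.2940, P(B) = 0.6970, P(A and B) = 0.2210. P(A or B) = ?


P(A∪B) = 0.2940 + 0.6970 - 0.2210
= 0.9910 - 0.2210
= 0.7700

P(A∪B) = 0.7700


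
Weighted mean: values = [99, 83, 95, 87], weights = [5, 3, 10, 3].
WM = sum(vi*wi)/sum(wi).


Numerator = 99*5 + 83*3 + 95*10 + 87*3 = 1955
Denominator = 5 + 3 + 10 + 3 = 21
WM = 1955/21 = 93.0952

WM = 93.0952


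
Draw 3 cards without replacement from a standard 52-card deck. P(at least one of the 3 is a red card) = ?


P(at least one) = 1 - P(none)
P(none) = (26/52) × (25/51) × (24/50) = 0.117647
P(at least one) = 1 - 0.117647 = 0.8824

P = 0.8824


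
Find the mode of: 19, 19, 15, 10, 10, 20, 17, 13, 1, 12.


Frequencies: 1:1, 10:2, 12:1, 13:1, 15:1, 17:1, 19:2, 20:1
Max frequency = 2
Mode = 10, 19

Mode = 10, 19


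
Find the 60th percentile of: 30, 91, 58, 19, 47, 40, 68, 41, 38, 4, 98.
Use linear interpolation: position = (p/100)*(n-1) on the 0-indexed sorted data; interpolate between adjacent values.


Sorted: 4, 19, 30, 38, 40, 41, 47, 58, 68, 91, 98
n = 11
Index = 60/100 * 10 = 6.0000
Lower = data[6] = 47, Upper = data[7] = 58
P60 = 47 + 0*(11) = 47.0000

P60 = 47.0000


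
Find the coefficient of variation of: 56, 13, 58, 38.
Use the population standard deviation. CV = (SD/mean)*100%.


Mean = 41.2500
SD = 18.0745
CV = (18.0745/41.2500)*100 = 43.8170%

CV = 43.8170%


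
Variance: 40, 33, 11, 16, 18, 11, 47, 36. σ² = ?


Mean = 26.5000
Squared deviations: 182.2500, 42.2500, 240.2500, 110.2500, 72.2500, 240.2500, 420.2500, 90.2500
Sum = 1398.0000
Variance = 1398.0000/8 = 174.7500

Variance = 174.7500


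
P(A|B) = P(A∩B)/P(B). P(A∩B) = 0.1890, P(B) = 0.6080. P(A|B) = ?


P(A|B) = 0.1890/0.6080 = 0.3109

P(A|B) = 0.3109


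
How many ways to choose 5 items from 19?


C(19,5) = 19!/(5! × 14!)
= 121645100408832000/(120 × 87178291200)
= 11628

C(19,5) = 11628


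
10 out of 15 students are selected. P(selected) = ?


P = 10/15 = 0.6667

P = 0.6667


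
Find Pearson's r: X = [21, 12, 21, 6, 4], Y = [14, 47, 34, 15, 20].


Mean X = 12.8000, Mean Y = 26.0000
SD X = 7.194442, SD Y = 12.696456
Cov = 15.600000
r = 15.600000/(7.194442*12.696456) = 0.1708

r = 0.1708


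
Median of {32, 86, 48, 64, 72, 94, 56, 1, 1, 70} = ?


Sorted: 1, 1, 32, 48, 56, 64, 70, 72, 86, 94
n = 10 (even)
Middle values: 56 and 64
Median = (56+64)/2 = 60.0000

Median = 60.0000


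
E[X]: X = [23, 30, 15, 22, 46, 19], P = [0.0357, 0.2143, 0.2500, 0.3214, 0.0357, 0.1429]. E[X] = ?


E[X] = 23*0.0357 + 30*0.2143 + 15*0.2500 + 22*0.3214 + 46*0.0357 + 19*0.1429
= 0.8211 + 6.4290 + 3.7500 + 7.0708 + 1.6422 + 2.7151
= 22.4282

E[X] = 22.4282


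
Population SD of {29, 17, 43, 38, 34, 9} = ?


Mean = 28.3333
Variance = 140.5556
SD = sqrt(140.5556) = 11.8556

SD = 11.8556


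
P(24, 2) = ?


P(24,2) = 24!/22!
= 620448401733239439360000/1124000727777607680000
= 552

P(24,2) = 552


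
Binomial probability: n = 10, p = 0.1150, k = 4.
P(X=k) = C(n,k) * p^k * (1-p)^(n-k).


C(10,4) = 210
p^4 = 0.000175
(1-p)^6 = 0.480463
P = 210 * 0.000175 * 0.480463 = 0.0176

P(X=4) = 0.0176


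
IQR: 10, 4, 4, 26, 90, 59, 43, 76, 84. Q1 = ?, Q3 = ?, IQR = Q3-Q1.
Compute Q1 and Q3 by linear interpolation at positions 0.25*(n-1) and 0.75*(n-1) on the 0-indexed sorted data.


Sorted: 4, 4, 10, 26, 43, 59, 76, 84, 90
Q1 (25th %ile) = 10.0000
Q3 (75th %ile) = 76.0000
IQR = 76.0000 - 10.0000 = 66.0000

IQR = 66.0000


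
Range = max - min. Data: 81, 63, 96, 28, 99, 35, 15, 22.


Max = 99, Min = 15
Range = 99 - 15 = 84

Range = 84


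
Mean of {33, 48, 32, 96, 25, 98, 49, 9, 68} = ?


Sum = 33 + 48 + 32 + 96 + 25 + 98 + 49 + 9 + 68 = 458
n = 9
Mean = 458/9 = 50.8889

Mean = 50.8889


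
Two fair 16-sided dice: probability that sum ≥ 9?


Total outcomes = 16×16 = 256
Favorable (sum ≥ 9): 228
P = 228/256 = 0.8906

P = 0.8906


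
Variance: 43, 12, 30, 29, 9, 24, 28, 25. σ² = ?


Mean = 25.0000
Squared deviations: 324.0000, 169.0000, 25.0000, 16.0000, 256.0000, 1.0000, 9.0000, 0
Sum = 800.0000
Variance = 800.0000/8 = 100.0000

Variance = 100.0000


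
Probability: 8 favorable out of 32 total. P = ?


P = 8/32 = 0.2500

P = 0.2500


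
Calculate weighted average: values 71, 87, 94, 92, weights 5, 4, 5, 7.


Numerator = 71*5 + 87*4 + 94*5 + 92*7 = 1817
Denominator = 5 + 4 + 5 + 7 = 21
WM = 1817/21 = 86.5238

WM = 86.5238


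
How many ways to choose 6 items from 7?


C(7,6) = 7!/(6! × 1!)
= 5040/(720 × 1)
= 7

C(7,6) = 7


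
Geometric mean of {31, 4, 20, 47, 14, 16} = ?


Product = 31 × 4 × 20 × 47 × 14 × 16 = 26109440
GM = 26109440^(1/6) = 17.2240

GM = 17.2240


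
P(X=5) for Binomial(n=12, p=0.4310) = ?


C(12,5) = 792
p^5 = 0.014873
(1-p)^7 = 0.019310
P = 792 * 0.014873 * 0.019310 = 0.2275

P(X=5) = 0.2275


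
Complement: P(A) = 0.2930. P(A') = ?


P(not A) = 1 - 0.2930 = 0.7070

P(not A) = 0.7070


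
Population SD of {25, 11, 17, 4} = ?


Mean = 14.2500
Variance = 59.6875
SD = sqrt(59.6875) = 7.7258

SD = 7.7258


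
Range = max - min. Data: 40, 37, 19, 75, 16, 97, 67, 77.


Max = 97, Min = 16
Range = 97 - 16 = 81

Range = 81


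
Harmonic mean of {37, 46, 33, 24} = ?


Sum of reciprocals = 1/37 + 1/46 + 1/33 + 1/24 = 0.120736
HM = 4/0.120736 = 33.1302

HM = 33.1302


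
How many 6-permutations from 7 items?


P(7,6) = 7!/1!
= 5040/1
= 5040

P(7,6) = 5040


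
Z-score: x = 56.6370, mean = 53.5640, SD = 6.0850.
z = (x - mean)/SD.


z = (56.6370 - 53.5640)/6.0850
= 3.0730/6.0850
= 0.5050

z = 0.5050


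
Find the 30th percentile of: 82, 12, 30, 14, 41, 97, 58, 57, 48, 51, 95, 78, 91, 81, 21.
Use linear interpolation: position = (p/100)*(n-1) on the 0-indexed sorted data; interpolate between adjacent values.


Sorted: 12, 14, 21, 30, 41, 48, 51, 57, 58, 78, 81, 82, 91, 95, 97
n = 15
Index = 30/100 * 14 = 4.2000
Lower = data[4] = 41, Upper = data[5] = 48
P30 = 41 + 0.2000*(7) = 42.4000

P30 = 42.4000


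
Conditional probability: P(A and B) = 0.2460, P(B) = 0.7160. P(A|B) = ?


P(A|B) = 0.2460/0.7160 = 0.3436

P(A|B) = 0.3436


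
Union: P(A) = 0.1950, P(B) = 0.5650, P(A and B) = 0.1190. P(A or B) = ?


P(A∪B) = 0.1950 + 0.5650 - 0.1190
= 0.7600 - 0.1190
= 0.6410

P(A∪B) = 0.6410


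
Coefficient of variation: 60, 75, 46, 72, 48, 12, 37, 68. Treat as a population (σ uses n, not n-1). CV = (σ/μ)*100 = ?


Mean = 52.2500
SD = 19.7658
CV = (19.7658/52.2500)*100 = 37.8293%

CV = 37.8293%


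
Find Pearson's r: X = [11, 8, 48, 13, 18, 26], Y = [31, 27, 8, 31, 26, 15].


Mean X = 20.6667, Mean Y = 23.0000
SD X = 13.511312, SD Y = 8.582929
Cov = -108.333333
r = -108.333333/(13.511312*8.582929) = -0.9342

r = -0.9342


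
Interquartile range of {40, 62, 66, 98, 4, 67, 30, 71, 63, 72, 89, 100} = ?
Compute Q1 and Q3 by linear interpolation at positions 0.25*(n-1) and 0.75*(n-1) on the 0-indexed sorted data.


Sorted: 4, 30, 40, 62, 63, 66, 67, 71, 72, 89, 98, 100
Q1 (25th %ile) = 56.5000
Q3 (75th %ile) = 76.2500
IQR = 76.2500 - 56.5000 = 19.7500

IQR = 19.7500


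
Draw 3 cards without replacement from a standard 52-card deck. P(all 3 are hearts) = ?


P(all hearts) = (13/52) × (12/51) × (11/50)
= 0.0129

P = 0.0129


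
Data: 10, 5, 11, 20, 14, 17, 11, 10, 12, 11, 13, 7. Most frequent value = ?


Frequencies: 5:1, 7:1, 10:2, 11:3, 12:1, 13:1, 14:1, 17:1, 20:1
Max frequency = 3
Mode = 11

Mode = 11


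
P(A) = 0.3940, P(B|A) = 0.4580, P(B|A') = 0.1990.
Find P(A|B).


P(B) = P(B|A)*P(A) + P(B|A')*P(A')
= 0.4580*0.3940 + 0.1990*0.6060
= 0.180452 + 0.120594 = 0.301046
P(A|B) = 0.180452/0.301046 = 0.5994

P(A|B) = 0.5994


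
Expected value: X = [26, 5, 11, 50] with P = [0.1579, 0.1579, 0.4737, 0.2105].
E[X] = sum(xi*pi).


E[X] = 26*0.1579 + 5*0.1579 + 11*0.4737 + 50*0.2105
= 4.1054 + 0.7895 + 5.2107 + 10.5250
= 20.6306

E[X] = 20.6306


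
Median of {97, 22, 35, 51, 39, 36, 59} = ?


Sorted: 22, 35, 36, 39, 51, 59, 97
n = 7 (odd)
Middle value = 39

Median = 39


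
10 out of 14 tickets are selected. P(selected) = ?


P = 10/14 = 0.7143

P = 0.7143


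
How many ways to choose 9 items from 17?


C(17,9) = 17!/(9! × 8!)
= 355687428096000/(362880 × 40320)
= 24310

C(17,9) = 24310


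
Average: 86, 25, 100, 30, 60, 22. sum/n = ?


Sum = 86 + 25 + 100 + 30 + 60 + 22 = 323
n = 6
Mean = 323/6 = 53.8333

Mean = 53.8333


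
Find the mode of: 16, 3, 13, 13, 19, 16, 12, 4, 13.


Frequencies: 3:1, 4:1, 12:1, 13:3, 16:2, 19:1
Max frequency = 3
Mode = 13

Mode = 13


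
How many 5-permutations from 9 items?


P(9,5) = 9!/4!
= 362880/24
= 15120

P(9,5) = 15120


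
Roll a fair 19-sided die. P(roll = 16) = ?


Favorable outcomes (roll = 16): 1
Total outcomes = 19
P = 1/19 = 0.0526

P = 0.0526


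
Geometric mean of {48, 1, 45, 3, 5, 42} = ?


Product = 48 × 1 × 45 × 3 × 5 × 42 = 1360800
GM = 1360800^(1/6) = 10.5269

GM = 10.5269


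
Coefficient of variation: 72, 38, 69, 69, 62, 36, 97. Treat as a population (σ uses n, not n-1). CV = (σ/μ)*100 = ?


Mean = 63.2857
SD = 19.5061
CV = (19.5061/63.2857)*100 = 30.8224%

CV = 30.8224%


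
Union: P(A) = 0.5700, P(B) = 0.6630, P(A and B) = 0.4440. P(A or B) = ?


P(A∪B) = 0.5700 + 0.6630 - 0.4440
= 1.2330 - 0.4440
= 0.7890

P(A∪B) = 0.7890


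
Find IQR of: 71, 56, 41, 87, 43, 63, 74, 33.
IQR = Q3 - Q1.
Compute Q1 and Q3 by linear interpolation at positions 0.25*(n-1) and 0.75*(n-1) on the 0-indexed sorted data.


Sorted: 33, 41, 43, 56, 63, 71, 74, 87
Q1 (25th %ile) = 42.5000
Q3 (75th %ile) = 71.7500
IQR = 71.7500 - 42.5000 = 29.2500

IQR = 29.2500


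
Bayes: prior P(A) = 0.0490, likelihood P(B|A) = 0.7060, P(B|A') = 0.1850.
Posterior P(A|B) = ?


P(B) = P(B|A)*P(A) + P(B|A')*P(A')
= 0.7060*0.0490 + 0.1850*0.9510
= 0.034594 + 0.175935 = 0.210529
P(A|B) = 0.034594/0.210529 = 0.1643

P(A|B) = 0.1643


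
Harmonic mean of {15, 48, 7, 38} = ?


Sum of reciprocals = 1/15 + 1/48 + 1/7 + 1/38 = 0.256673
HM = 4/0.256673 = 15.5840

HM = 15.5840


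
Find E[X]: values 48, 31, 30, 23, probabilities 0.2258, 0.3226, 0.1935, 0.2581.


E[X] = 48*0.2258 + 31*0.3226 + 30*0.1935 + 23*0.2581
= 10.8384 + 10.0006 + 5.8050 + 5.9363
= 32.5803

E[X] = 32.5803


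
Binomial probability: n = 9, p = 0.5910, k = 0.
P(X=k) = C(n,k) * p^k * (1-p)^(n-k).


C(9,0) = 1
p^0 = 1.000000
(1-p)^9 = 0.000320
P = 1 * 1.000000 * 0.000320 = 0.0003

P(X=0) = 0.0003


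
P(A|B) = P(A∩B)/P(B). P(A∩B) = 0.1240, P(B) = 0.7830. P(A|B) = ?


P(A|B) = 0.1240/0.7830 = 0.1584

P(A|B) = 0.1584


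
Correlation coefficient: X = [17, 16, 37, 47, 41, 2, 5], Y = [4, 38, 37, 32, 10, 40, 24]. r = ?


Mean X = 23.5714, Mean Y = 26.4286
SD X = 16.663537, SD Y = 13.307969
Cov = -28.816327
r = -28.816327/(16.663537*13.307969) = -0.1299

r = -0.1299


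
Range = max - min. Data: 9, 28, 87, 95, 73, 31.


Max = 95, Min = 9
Range = 95 - 9 = 86

Range = 86


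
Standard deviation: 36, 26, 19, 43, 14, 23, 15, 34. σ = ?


Mean = 26.2500
Variance = 96.9375
SD = sqrt(96.9375) = 9.8457

SD = 9.8457


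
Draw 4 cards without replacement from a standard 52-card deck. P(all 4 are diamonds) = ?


P(all diamonds) = (13/52) × (12/51) × (11/50) × (10/49)
= 0.0026

P = 0.0026


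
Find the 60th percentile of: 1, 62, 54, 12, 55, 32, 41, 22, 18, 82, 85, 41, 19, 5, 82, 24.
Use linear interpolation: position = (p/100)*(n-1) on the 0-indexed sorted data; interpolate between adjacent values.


Sorted: 1, 5, 12, 18, 19, 22, 24, 32, 41, 41, 54, 55, 62, 82, 82, 85
n = 16
Index = 60/100 * 15 = 9.0000
Lower = data[9] = 41, Upper = data[10] = 54
P60 = 41 + 0*(13) = 41.0000

P60 = 41.0000


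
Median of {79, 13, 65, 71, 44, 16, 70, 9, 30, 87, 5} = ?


Sorted: 5, 9, 13, 16, 30, 44, 65, 70, 71, 79, 87
n = 11 (odd)
Middle value = 44

Median = 44


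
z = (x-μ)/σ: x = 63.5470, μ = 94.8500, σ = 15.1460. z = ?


z = (63.5470 - 94.8500)/15.1460
= -31.3030/15.1460
= -2.0668

z = -2.0668


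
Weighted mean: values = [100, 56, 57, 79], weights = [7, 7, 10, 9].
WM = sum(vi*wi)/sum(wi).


Numerator = 100*7 + 56*7 + 57*10 + 79*9 = 2373
Denominator = 7 + 7 + 10 + 9 = 33
WM = 2373/33 = 71.9091

WM = 71.9091


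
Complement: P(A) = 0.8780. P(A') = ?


P(not A) = 1 - 0.8780 = 0.1220

P(not A) = 0.1220


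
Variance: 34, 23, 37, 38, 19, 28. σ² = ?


Mean = 29.8333
Squared deviations: 17.3611, 46.6944, 51.3611, 66.6944, 117.3611, 3.3611
Sum = 302.8333
Variance = 302.8333/6 = 50.4722

Variance = 50.4722


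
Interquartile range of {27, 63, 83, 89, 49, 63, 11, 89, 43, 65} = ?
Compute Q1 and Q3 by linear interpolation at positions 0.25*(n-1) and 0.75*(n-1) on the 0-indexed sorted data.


Sorted: 11, 27, 43, 49, 63, 63, 65, 83, 89, 89
Q1 (25th %ile) = 44.5000
Q3 (75th %ile) = 78.5000
IQR = 78.5000 - 44.5000 = 34.0000

IQR = 34.0000


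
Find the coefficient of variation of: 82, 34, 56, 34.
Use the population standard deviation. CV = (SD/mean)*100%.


Mean = 51.5000
SD = 19.7674
CV = (19.7674/51.5000)*100 = 38.3833%

CV = 38.3833%


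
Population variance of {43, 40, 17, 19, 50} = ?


Mean = 33.8000
Squared deviations: 84.6400, 38.4400, 282.2400, 219.0400, 262.4400
Sum = 886.8000
Variance = 886.8000/5 = 177.3600

Variance = 177.3600


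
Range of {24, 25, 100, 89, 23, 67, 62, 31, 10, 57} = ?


Max = 100, Min = 10
Range = 100 - 10 = 90

Range = 90


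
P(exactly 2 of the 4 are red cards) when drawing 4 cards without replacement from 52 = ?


Hypergeometric: P(X=2) = C(26,2)·C(26,2) / C(52,4)
= 325 × 325 / 270725
= 105625/270725 = 0.3902

P = 0.3902


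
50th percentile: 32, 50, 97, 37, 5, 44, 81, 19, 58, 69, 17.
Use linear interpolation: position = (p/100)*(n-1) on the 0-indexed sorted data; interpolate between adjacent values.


Sorted: 5, 17, 19, 32, 37, 44, 50, 58, 69, 81, 97
n = 11
Index = 50/100 * 10 = 5.0000
Lower = data[5] = 44, Upper = data[6] = 50
P50 = 44 + 0*(6) = 44.0000

P50 = 44.0000


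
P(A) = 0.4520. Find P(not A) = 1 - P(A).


P(not A) = 1 - 0.4520 = 0.5480

P(not A) = 0.5480


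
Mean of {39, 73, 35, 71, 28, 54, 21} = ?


Sum = 39 + 73 + 35 + 71 + 28 + 54 + 21 = 321
n = 7
Mean = 321/7 = 45.8571

Mean = 45.8571


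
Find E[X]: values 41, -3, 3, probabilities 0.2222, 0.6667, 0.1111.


E[X] = 41*0.2222 - 3*0.6667 + 3*0.1111
= 9.1102 - 2.0001 + 0.3333
= 7.4434

E[X] = 7.4434


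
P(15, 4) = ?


P(15,4) = 15!/11!
= 1307674368000/39916800
= 32760

P(15,4) = 32760


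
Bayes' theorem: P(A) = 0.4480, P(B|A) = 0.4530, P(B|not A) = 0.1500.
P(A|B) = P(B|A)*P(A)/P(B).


P(B) = P(B|A)*P(A) + P(B|A')*P(A')
= 0.4530*0.4480 + 0.1500*0.5520
= 0.202944 + 0.082800 = 0.285744
P(A|B) = 0.202944/0.285744 = 0.7102

P(A|B) = 0.7102


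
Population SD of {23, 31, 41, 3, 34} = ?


Mean = 26.4000
Variance = 170.2400
SD = sqrt(170.2400) = 13.0476

SD = 13.0476


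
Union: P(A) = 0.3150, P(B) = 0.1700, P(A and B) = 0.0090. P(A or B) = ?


P(A∪B) = 0.3150 + 0.1700 - 0.0090
= 0.4850 - 0.0090
= 0.4760

P(A∪B) = 0.4760


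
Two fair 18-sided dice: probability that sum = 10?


Total outcomes = 18×18 = 324
Favorable (sum = 10): 9
P = 9/324 = 0.0278

P = 0.0278


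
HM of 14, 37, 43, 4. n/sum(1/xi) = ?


Sum of reciprocals = 1/14 + 1/37 + 1/43 + 1/4 = 0.371711
HM = 4/0.371711 = 10.7610

HM = 10.7610


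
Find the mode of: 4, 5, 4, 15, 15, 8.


Frequencies: 4:2, 5:1, 8:1, 15:2
Max frequency = 2
Mode = 4, 15

Mode = 4, 15


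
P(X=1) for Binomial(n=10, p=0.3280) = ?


C(10,1) = 10
p^1 = 0.328000
(1-p)^9 = 0.027946
P = 10 * 0.328000 * 0.027946 = 0.0917

P(X=1) = 0.0917


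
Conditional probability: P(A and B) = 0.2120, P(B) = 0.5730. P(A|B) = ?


P(A|B) = 0.2120/0.5730 = 0.3700

P(A|B) = 0.3700


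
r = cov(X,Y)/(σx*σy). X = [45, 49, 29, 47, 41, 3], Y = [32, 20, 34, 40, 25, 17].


Mean X = 35.6667, Mean Y = 28.0000
SD X = 15.986105, SD Y = 8.062258
Cov = 61.666667
r = 61.666667/(15.986105*8.062258) = 0.4785

r = 0.4785


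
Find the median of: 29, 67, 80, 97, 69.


Sorted: 29, 67, 69, 80, 97
n = 5 (odd)
Middle value = 69

Median = 69


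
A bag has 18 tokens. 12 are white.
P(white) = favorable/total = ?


P = 12/18 = 0.6667

P = 0.6667


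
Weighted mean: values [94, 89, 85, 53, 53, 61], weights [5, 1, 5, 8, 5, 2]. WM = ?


Numerator = 94*5 + 89*1 + 85*5 + 53*8 + 53*5 + 61*2 = 1795
Denominator = 5 + 1 + 5 + 8 + 5 + 2 = 26
WM = 1795/26 = 69.0385

WM = 69.0385


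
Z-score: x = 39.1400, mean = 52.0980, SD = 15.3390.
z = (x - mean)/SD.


z = (39.1400 - 52.0980)/15.3390
= -12.9580/15.3390
= -0.8448

z = -0.8448


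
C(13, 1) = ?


C(13,1) = 13!/(1! × 12!)
= 6227020800/(1 × 479001600)
= 13

C(13,1) = 13


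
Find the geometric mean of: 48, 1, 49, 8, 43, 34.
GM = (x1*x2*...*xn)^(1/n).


Product = 48 × 1 × 49 × 8 × 43 × 34 = 27508992
GM = 27508992^(1/6) = 17.3745

GM = 17.3745


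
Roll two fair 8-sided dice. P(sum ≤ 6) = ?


Total outcomes = 8×8 = 64
Favorable (sum ≤ 6): 15
P = 15/64 = 0.2344

P = 0.2344


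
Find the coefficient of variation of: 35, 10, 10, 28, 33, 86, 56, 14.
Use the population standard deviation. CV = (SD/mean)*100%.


Mean = 34.0000
SD = 24.4387
CV = (24.4387/34.0000)*100 = 71.8785%

CV = 71.8785%


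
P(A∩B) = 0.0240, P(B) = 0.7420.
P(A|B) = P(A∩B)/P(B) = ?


P(A|B) = 0.0240/0.7420 = 0.0323

P(A|B) = 0.0323


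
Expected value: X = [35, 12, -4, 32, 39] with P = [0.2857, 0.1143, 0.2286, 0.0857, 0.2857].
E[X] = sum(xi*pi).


E[X] = 35*0.2857 + 12*0.1143 - 4*0.2286 + 32*0.0857 + 39*0.2857
= 9.9995 + 1.3716 - 0.9144 + 2.7424 + 11.1423
= 24.3414

E[X] = 24.3414


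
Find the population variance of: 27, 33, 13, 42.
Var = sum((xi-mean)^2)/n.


Mean = 28.7500
Squared deviations: 3.0625, 18.0625, 248.0625, 175.5625
Sum = 444.7500
Variance = 444.7500/4 = 111.1875

Variance = 111.1875


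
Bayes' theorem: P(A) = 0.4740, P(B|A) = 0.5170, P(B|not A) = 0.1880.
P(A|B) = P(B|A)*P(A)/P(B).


P(B) = P(B|A)*P(A) + P(B|A')*P(A')
= 0.5170*0.4740 + 0.1880*0.5260
= 0.245058 + 0.098888 = 0.343946
P(A|B) = 0.245058/0.343946 = 0.7125

P(A|B) = 0.7125


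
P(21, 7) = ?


P(21,7) = 21!/14!
= 51090942171709440000/87178291200
= 586051200

P(21,7) = 586051200


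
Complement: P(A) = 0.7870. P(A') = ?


P(not A) = 1 - 0.7870 = 0.2130

P(not A) = 0.2130


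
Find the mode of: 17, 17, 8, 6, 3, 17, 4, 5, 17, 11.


Frequencies: 3:1, 4:1, 5:1, 6:1, 8:1, 11:1, 17:4
Max frequency = 4
Mode = 17

Mode = 17


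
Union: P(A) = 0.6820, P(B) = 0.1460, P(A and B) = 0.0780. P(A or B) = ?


P(A∪B) = 0.6820 + 0.1460 - 0.0780
= 0.8280 - 0.0780
= 0.7500

P(A∪B) = 0.7500


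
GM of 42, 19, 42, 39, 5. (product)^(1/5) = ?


Product = 42 × 19 × 42 × 39 × 5 = 6535620
GM = 6535620^(1/5) = 23.0705

GM = 23.0705


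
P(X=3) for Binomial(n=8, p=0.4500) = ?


C(8,3) = 56
p^3 = 0.091125
(1-p)^5 = 0.050328
P = 56 * 0.091125 * 0.050328 = 0.2568

P(X=3) = 0.2568


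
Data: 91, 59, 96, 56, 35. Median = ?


Sorted: 35, 56, 59, 91, 96
n = 5 (odd)
Middle value = 59

Median = 59


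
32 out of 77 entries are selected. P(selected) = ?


P = 32/77 = 0.4156

P = 0.4156


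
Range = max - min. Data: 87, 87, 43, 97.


Max = 97, Min = 43
Range = 97 - 43 = 54

Range = 54


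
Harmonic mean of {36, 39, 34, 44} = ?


Sum of reciprocals = 1/36 + 1/39 + 1/34 + 1/44 = 0.105558
HM = 4/0.105558 = 37.8939

HM = 37.8939


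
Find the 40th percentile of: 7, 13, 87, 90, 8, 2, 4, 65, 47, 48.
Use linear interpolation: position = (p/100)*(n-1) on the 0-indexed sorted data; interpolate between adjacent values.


Sorted: 2, 4, 7, 8, 13, 47, 48, 65, 87, 90
n = 10
Index = 40/100 * 9 = 3.6000
Lower = data[3] = 8, Upper = data[4] = 13
P40 = 8 + 0.6000*(5) = 11.0000

P40 = 11.0000


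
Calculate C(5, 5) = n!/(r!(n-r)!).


C(5,5) = 5!/(5! × 0!)
= 120/(120 × 1)
= 1

C(5,5) = 1


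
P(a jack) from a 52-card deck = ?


4 jacks in 52 cards
P = 4/52 = 0.0769

P = 0.0769


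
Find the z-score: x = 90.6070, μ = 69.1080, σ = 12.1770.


z = (90.6070 - 69.1080)/12.1770
= 21.4990/12.1770
= 1.7655

z = 1.7655


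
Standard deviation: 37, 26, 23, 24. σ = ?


Mean = 27.5000
Variance = 31.2500
SD = sqrt(31.2500) = 5.5902

SD = 5.5902


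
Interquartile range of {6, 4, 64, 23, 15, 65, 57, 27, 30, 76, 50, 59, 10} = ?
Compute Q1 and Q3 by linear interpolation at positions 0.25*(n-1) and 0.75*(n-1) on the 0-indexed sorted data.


Sorted: 4, 6, 10, 15, 23, 27, 30, 50, 57, 59, 64, 65, 76
Q1 (25th %ile) = 15.0000
Q3 (75th %ile) = 59.0000
IQR = 59.0000 - 15.0000 = 44.0000

IQR = 44.0000


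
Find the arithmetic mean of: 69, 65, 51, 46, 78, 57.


Sum = 69 + 65 + 51 + 46 + 78 + 57 = 366
n = 6
Mean = 366/6 = 61.0000

Mean = 61.0000


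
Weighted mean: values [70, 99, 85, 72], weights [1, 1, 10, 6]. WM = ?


Numerator = 70*1 + 99*1 + 85*10 + 72*6 = 1451
Denominator = 1 + 1 + 10 + 6 = 18
WM = 1451/18 = 80.6111

WM = 80.6111


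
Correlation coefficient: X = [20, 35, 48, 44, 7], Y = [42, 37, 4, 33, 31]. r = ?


Mean X = 30.8000, Mean Y = 29.4000
SD X = 15.302287, SD Y = 13.245377
Cov = -106.320000
r = -106.320000/(15.302287*13.245377) = -0.5246

r = -0.5246


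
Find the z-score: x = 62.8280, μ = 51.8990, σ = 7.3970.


z = (62.8280 - 51.8990)/7.3970
= 10.9290/7.3970
= 1.4775

z = 1.4775


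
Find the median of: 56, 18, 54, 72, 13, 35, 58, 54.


Sorted: 13, 18, 35, 54, 54, 56, 58, 72
n = 8 (even)
Middle values: 54 and 54
Median = (54+54)/2 = 54.0000

Median = 54.0000


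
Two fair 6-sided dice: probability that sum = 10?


Total outcomes = 6×6 = 36
Favorable (sum = 10): 3
P = 3/36 = 0.0833

P = 0.0833


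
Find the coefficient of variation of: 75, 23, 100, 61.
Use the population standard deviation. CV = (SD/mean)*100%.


Mean = 64.7500
SD = 27.8601
CV = (27.8601/64.7500)*100 = 43.0272%

CV = 43.0272%


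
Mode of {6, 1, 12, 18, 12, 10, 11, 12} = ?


Frequencies: 1:1, 6:1, 10:1, 11:1, 12:3, 18:1
Max frequency = 3
Mode = 12

Mode = 12


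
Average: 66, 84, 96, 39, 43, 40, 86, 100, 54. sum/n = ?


Sum = 66 + 84 + 96 + 39 + 43 + 40 + 86 + 100 + 54 = 608
n = 9
Mean = 608/9 = 67.5556

Mean = 67.5556


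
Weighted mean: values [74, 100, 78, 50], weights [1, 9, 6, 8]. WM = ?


Numerator = 74*1 + 100*9 + 78*6 + 50*8 = 1842
Denominator = 1 + 9 + 6 + 8 = 24
WM = 1842/24 = 76.7500

WM = 76.7500


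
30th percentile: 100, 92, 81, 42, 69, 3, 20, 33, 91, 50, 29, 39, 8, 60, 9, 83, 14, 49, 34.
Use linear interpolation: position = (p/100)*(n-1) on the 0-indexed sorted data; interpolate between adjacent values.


Sorted: 3, 8, 9, 14, 20, 29, 33, 34, 39, 42, 49, 50, 60, 69, 81, 83, 91, 92, 100
n = 19
Index = 30/100 * 18 = 5.4000
Lower = data[5] = 29, Upper = data[6] = 33
P30 = 29 + 0.4000*(4) = 30.6000

P30 = 30.6000


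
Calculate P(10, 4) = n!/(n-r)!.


P(10,4) = 10!/6!
= 3628800/720
= 5040

P(10,4) = 5040


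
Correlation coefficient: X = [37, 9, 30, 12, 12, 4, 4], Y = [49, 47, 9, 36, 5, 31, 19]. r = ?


Mean X = 15.4286, Mean Y = 28.0000
SD X = 11.974463, SD Y = 16.239282
Cov = 24.857143
r = 24.857143/(11.974463*16.239282) = 0.1278

r = 0.1278


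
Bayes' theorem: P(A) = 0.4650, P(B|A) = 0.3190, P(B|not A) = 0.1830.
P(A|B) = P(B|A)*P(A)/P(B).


P(B) = P(B|A)*P(A) + P(B|A')*P(A')
= 0.3190*0.4650 + 0.1830*0.5350
= 0.148335 + 0.097905 = 0.246240
P(A|B) = 0.148335/0.246240 = 0.6024

P(A|B) = 0.6024


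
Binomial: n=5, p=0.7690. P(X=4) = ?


C(5,4) = 5
p^4 = 0.349708
(1-p)^1 = 0.231000
P = 5 * 0.349708 * 0.231000 = 0.4039

P(X=4) = 0.4039


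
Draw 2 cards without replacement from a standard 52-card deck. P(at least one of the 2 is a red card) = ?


P(at least one) = 1 - P(none)
P(none) = (26/52) × (25/51) = 0.245098
P(at least one) = 1 - 0.245098 = 0.7549

P = 0.7549


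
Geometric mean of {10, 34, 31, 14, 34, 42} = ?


Product = 10 × 34 × 31 × 14 × 34 × 42 = 210715680
GM = 210715680^(1/6) = 24.3940

GM = 24.3940


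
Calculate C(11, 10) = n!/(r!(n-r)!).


C(11,10) = 11!/(10! × 1!)
= 39916800/(3628800 × 1)
= 11

C(11,10) = 11


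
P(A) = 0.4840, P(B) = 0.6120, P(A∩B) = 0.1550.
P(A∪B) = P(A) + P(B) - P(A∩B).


P(A∪B) = 0.4840 + 0.6120 - 0.1550
= 1.0960 - 0.1550
= 0.9410

P(A∪B) = 0.9410


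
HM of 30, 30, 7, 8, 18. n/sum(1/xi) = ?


Sum of reciprocals = 1/30 + 1/30 + 1/7 + 1/8 + 1/18 = 0.390079
HM = 5/0.390079 = 12.8179

HM = 12.8179


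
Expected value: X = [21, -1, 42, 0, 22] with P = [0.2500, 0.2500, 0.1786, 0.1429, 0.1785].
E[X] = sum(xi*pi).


E[X] = 21*0.2500 - 1*0.2500 + 42*0.1786 + 0*0.1429 + 22*0.1785
= 5.2500 - 0.2500 + 7.5012 + 0 + 3.9270
= 16.4282

E[X] = 16.4282


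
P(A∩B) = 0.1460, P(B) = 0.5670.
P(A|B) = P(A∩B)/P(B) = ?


P(A|B) = 0.1460/0.5670 = 0.2575

P(A|B) = 0.2575


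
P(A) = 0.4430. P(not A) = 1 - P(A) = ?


P(not A) = 1 - 0.4430 = 0.5570

P(not A) = 0.5570


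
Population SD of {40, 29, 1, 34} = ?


Mean = 26.0000
Variance = 223.5000
SD = sqrt(223.5000) = 14.9499

SD = 14.9499


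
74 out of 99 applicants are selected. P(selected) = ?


P = 74/99 = 0.7475

P = 0.7475


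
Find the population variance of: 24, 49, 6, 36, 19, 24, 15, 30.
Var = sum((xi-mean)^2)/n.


Mean = 25.3750
Squared deviations: 1.8906, 558.1406, 375.3906, 112.8906, 40.6406, 1.8906, 107.6406, 21.3906
Sum = 1219.8750
Variance = 1219.8750/8 = 152.4844

Variance = 152.4844


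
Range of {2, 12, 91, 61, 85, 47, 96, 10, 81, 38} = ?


Max = 96, Min = 2
Range = 96 - 2 = 94

Range = 94


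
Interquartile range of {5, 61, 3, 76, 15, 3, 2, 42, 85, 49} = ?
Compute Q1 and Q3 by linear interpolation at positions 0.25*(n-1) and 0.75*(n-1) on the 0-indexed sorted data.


Sorted: 2, 3, 3, 5, 15, 42, 49, 61, 76, 85
Q1 (25th %ile) = 3.5000
Q3 (75th %ile) = 58.0000
IQR = 58.0000 - 3.5000 = 54.5000

IQR = 54.5000


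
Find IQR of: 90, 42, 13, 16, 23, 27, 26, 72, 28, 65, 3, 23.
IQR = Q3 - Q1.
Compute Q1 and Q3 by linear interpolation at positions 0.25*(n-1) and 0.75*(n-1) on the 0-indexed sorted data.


Sorted: 3, 13, 16, 23, 23, 26, 27, 28, 42, 65, 72, 90
Q1 (25th %ile) = 21.2500
Q3 (75th %ile) = 47.7500
IQR = 47.7500 - 21.2500 = 26.5000

IQR = 26.5000
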